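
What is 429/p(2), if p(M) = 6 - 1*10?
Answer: -429/4 ≈ -107.25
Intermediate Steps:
p(M) = -4 (p(M) = 6 - 10 = -4)
429/p(2) = 429/(-4) = 429*(-¼) = -429/4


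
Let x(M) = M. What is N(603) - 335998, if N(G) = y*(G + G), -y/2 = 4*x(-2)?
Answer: -316702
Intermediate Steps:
y = 16 (y = -8*(-2) = -2*(-8) = 16)
N(G) = 32*G (N(G) = 16*(G + G) = 16*(2*G) = 32*G)
N(603) - 335998 = 32*603 - 335998 = 19296 - 335998 = -316702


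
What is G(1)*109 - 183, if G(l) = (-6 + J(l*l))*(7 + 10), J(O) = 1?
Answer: -9448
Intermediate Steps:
G(l) = -85 (G(l) = (-6 + 1)*(7 + 10) = -5*17 = -85)
G(1)*109 - 183 = -85*109 - 183 = -9265 - 183 = -9448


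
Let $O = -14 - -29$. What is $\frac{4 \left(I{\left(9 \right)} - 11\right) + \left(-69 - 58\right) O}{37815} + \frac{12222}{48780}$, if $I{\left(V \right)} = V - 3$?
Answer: $\frac{4091927}{20495730} \approx 0.19965$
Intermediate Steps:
$I{\left(V \right)} = -3 + V$ ($I{\left(V \right)} = V - 3 = -3 + V$)
$O = 15$ ($O = -14 + 29 = 15$)
$\frac{4 \left(I{\left(9 \right)} - 11\right) + \left(-69 - 58\right) O}{37815} + \frac{12222}{48780} = \frac{4 \left(\left(-3 + 9\right) - 11\right) + \left(-69 - 58\right) 15}{37815} + \frac{12222}{48780} = \left(4 \left(6 - 11\right) + \left(-69 - 58\right) 15\right) \frac{1}{37815} + 12222 \cdot \frac{1}{48780} = \left(4 \left(-5\right) - 1905\right) \frac{1}{37815} + \frac{679}{2710} = \left(-20 - 1905\right) \frac{1}{37815} + \frac{679}{2710} = \left(-1925\right) \frac{1}{37815} + \frac{679}{2710} = - \frac{385}{7563} + \frac{679}{2710} = \frac{4091927}{20495730}$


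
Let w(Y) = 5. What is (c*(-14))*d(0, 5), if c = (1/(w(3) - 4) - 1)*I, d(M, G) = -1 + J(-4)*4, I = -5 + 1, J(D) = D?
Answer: 0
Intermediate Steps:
I = -4
d(M, G) = -17 (d(M, G) = -1 - 4*4 = -1 - 16 = -17)
c = 0 (c = (1/(5 - 4) - 1)*(-4) = (1/1 - 1)*(-4) = (1 - 1)*(-4) = 0*(-4) = 0)
(c*(-14))*d(0, 5) = (0*(-14))*(-17) = 0*(-17) = 0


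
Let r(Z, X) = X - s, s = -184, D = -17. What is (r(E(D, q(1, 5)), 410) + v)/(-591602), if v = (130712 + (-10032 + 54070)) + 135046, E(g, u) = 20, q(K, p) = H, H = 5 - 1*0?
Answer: -155195/295801 ≈ -0.52466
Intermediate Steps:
H = 5 (H = 5 + 0 = 5)
q(K, p) = 5
v = 309796 (v = (130712 + 44038) + 135046 = 174750 + 135046 = 309796)
r(Z, X) = 184 + X (r(Z, X) = X - 1*(-184) = X + 184 = 184 + X)
(r(E(D, q(1, 5)), 410) + v)/(-591602) = ((184 + 410) + 309796)/(-591602) = (594 + 309796)*(-1/591602) = 310390*(-1/591602) = -155195/295801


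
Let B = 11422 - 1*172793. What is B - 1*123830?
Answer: -285201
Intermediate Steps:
B = -161371 (B = 11422 - 172793 = -161371)
B - 1*123830 = -161371 - 1*123830 = -161371 - 123830 = -285201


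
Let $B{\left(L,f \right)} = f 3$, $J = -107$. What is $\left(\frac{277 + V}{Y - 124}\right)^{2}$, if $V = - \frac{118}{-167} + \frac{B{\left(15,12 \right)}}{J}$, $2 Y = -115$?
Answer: $\frac{10917856591524}{4674888298201} \approx 2.3354$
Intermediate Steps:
$Y = - \frac{115}{2}$ ($Y = \frac{1}{2} \left(-115\right) = - \frac{115}{2} \approx -57.5$)
$B{\left(L,f \right)} = 3 f$
$V = \frac{6614}{17869}$ ($V = - \frac{118}{-167} + \frac{3 \cdot 12}{-107} = \left(-118\right) \left(- \frac{1}{167}\right) + 36 \left(- \frac{1}{107}\right) = \frac{118}{167} - \frac{36}{107} = \frac{6614}{17869} \approx 0.37014$)
$\left(\frac{277 + V}{Y - 124}\right)^{2} = \left(\frac{277 + \frac{6614}{17869}}{- \frac{115}{2} - 124}\right)^{2} = \left(\frac{4956327}{17869 \left(- \frac{363}{2}\right)}\right)^{2} = \left(\frac{4956327}{17869} \left(- \frac{2}{363}\right)\right)^{2} = \left(- \frac{3304218}{2162149}\right)^{2} = \frac{10917856591524}{4674888298201}$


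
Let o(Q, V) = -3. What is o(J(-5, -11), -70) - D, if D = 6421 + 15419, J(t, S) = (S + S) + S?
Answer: -21843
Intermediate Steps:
J(t, S) = 3*S (J(t, S) = 2*S + S = 3*S)
D = 21840
o(J(-5, -11), -70) - D = -3 - 1*21840 = -3 - 21840 = -21843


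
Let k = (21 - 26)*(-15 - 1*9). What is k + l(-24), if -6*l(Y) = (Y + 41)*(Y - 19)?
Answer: 1451/6 ≈ 241.83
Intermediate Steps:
k = 120 (k = -5*(-15 - 9) = -5*(-24) = 120)
l(Y) = -(-19 + Y)*(41 + Y)/6 (l(Y) = -(Y + 41)*(Y - 19)/6 = -(41 + Y)*(-19 + Y)/6 = -(-19 + Y)*(41 + Y)/6)
k + l(-24) = 120 + (779/6 - 11/3*(-24) - ⅙*(-24)²) = 120 + (779/6 + 88 - ⅙*576) = 120 + (779/6 + 88 - 96) = 120 + 731/6 = 1451/6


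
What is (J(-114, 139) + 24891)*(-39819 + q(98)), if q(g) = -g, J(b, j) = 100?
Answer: -997565747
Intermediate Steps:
(J(-114, 139) + 24891)*(-39819 + q(98)) = (100 + 24891)*(-39819 - 1*98) = 24991*(-39819 - 98) = 24991*(-39917) = -997565747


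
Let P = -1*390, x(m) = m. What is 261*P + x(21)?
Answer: -101769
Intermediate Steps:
P = -390
261*P + x(21) = 261*(-390) + 21 = -101790 + 21 = -101769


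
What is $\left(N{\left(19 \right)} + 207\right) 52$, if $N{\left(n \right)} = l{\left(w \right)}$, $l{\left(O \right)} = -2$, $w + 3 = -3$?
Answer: $10660$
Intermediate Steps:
$w = -6$ ($w = -3 - 3 = -6$)
$N{\left(n \right)} = -2$
$\left(N{\left(19 \right)} + 207\right) 52 = \left(-2 + 207\right) 52 = 205 \cdot 52 = 10660$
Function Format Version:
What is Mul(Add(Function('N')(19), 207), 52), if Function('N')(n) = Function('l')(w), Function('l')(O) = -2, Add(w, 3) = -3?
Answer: 10660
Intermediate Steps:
w = -6 (w = Add(-3, -3) = -6)
Function('N')(n) = -2
Mul(Add(Function('N')(19), 207), 52) = Mul(Add(-2, 207), 52) = Mul(205, 52) = 10660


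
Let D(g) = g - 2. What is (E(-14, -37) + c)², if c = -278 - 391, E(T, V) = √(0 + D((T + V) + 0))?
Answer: (669 - I*√53)² ≈ 4.4751e+5 - 9740.8*I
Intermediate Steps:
D(g) = -2 + g
E(T, V) = √(-2 + T + V) (E(T, V) = √(0 + (-2 + ((T + V) + 0))) = √(0 + (-2 + (T + V))) = √(0 + (-2 + T + V)) = √(-2 + T + V))
c = -669
(E(-14, -37) + c)² = (√(-2 - 14 - 37) - 669)² = (√(-53) - 669)² = (I*√53 - 669)² = (-669 + I*√53)²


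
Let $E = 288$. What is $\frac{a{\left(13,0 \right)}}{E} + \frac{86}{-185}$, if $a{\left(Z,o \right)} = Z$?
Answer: $- \frac{22363}{53280} \approx -0.41973$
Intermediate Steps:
$\frac{a{\left(13,0 \right)}}{E} + \frac{86}{-185} = \frac{13}{288} + \frac{86}{-185} = 13 \cdot \frac{1}{288} + 86 \left(- \frac{1}{185}\right) = \frac{13}{288} - \frac{86}{185} = - \frac{22363}{53280}$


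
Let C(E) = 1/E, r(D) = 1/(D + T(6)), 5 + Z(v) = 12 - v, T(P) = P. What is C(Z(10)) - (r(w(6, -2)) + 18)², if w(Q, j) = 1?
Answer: -48436/147 ≈ -329.50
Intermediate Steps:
Z(v) = 7 - v (Z(v) = -5 + (12 - v) = 7 - v)
r(D) = 1/(6 + D) (r(D) = 1/(D + 6) = 1/(6 + D))
C(Z(10)) - (r(w(6, -2)) + 18)² = 1/(7 - 1*10) - (1/(6 + 1) + 18)² = 1/(7 - 10) - (1/7 + 18)² = 1/(-3) - (⅐ + 18)² = -⅓ - (127/7)² = -⅓ - 1*16129/49 = -⅓ - 16129/49 = -48436/147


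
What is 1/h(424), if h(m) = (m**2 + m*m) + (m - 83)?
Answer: 1/359893 ≈ 2.7786e-6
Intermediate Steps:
h(m) = -83 + m + 2*m**2 (h(m) = (m**2 + m**2) + (-83 + m) = 2*m**2 + (-83 + m) = -83 + m + 2*m**2)
1/h(424) = 1/(-83 + 424 + 2*424**2) = 1/(-83 + 424 + 2*179776) = 1/(-83 + 424 + 359552) = 1/359893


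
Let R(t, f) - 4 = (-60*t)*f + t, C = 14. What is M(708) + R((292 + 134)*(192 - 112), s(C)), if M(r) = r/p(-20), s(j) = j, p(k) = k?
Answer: -142965757/5 ≈ -2.8593e+7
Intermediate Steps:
R(t, f) = 4 + t - 60*f*t (R(t, f) = 4 + ((-60*t)*f + t) = 4 + (-60*f*t + t) = 4 + (t - 60*f*t) = 4 + t - 60*f*t)
M(r) = -r/20 (M(r) = r/(-20) = r*(-1/20) = -r/20)
M(708) + R((292 + 134)*(192 - 112), s(C)) = -1/20*708 + (4 + (292 + 134)*(192 - 112) - 60*14*(292 + 134)*(192 - 112)) = -177/5 + (4 + 426*80 - 60*14*426*80) = -177/5 + (4 + 34080 - 60*14*34080) = -177/5 + (4 + 34080 - 28627200) = -177/5 - 28593116 = -142965757/5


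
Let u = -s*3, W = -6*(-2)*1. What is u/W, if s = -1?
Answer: ¼ ≈ 0.25000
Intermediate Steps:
W = 12 (W = 12*1 = 12)
u = 3 (u = -1*(-1)*3 = 1*3 = 3)
u/W = 3/12 = 3*(1/12) = ¼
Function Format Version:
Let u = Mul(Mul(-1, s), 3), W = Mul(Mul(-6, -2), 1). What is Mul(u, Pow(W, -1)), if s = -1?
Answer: Rational(1, 4) ≈ 0.25000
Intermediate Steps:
W = 12 (W = Mul(12, 1) = 12)
u = 3 (u = Mul(Mul(-1, -1), 3) = Mul(1, 3) = 3)
Mul(u, Pow(W, -1)) = Mul(3, Pow(12, -1)) = Mul(3, Rational(1, 12)) = Rational(1, 4)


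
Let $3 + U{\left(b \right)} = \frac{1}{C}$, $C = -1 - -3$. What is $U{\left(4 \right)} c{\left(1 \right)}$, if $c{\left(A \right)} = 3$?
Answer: $- \frac{15}{2} \approx -7.5$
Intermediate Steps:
$C = 2$ ($C = -1 + 3 = 2$)
$U{\left(b \right)} = - \frac{5}{2}$ ($U{\left(b \right)} = -3 + \frac{1}{2} = - \frac{5}{2}$)
$U{\left(4 \right)} c{\left(1 \right)} = \left(- \frac{5}{2}\right) 3 = - \frac{15}{2}$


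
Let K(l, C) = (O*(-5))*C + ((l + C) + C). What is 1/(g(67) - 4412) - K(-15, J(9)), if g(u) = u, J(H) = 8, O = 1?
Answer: 169454/4345 ≈ 39.000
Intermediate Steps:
K(l, C) = l - 3*C (K(l, C) = (1*(-5))*C + ((l + C) + C) = -5*C + ((C + l) + C) = -5*C + (l + 2*C) = l - 3*C)
1/(g(67) - 4412) - K(-15, J(9)) = 1/(67 - 4412) - (-15 - 3*8) = 1/(-4345) - (-15 - 24) = -1/4345 - 1*(-39) = -1/4345 + 39 = 169454/4345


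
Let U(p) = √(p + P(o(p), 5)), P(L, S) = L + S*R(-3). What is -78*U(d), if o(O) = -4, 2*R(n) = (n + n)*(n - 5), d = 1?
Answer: -234*√13 ≈ -843.70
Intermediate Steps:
R(n) = n*(-5 + n) (R(n) = ((n + n)*(n - 5))/2 = ((2*n)*(-5 + n))/2 = (2*n*(-5 + n))/2 = n*(-5 + n))
P(L, S) = L + 24*S (P(L, S) = L + S*(-3*(-5 - 3)) = L + S*(-3*(-8)) = L + S*24 = L + 24*S)
U(p) = √(116 + p) (U(p) = √(p + (-4 + 24*5)) = √(p + (-4 + 120)) = √(p + 116) = √(116 + p))
-78*U(d) = -78*√(116 + 1) = -234*√13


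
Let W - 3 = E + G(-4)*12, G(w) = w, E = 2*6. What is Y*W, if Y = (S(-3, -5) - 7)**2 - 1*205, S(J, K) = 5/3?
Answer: 17479/3 ≈ 5826.3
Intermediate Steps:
S(J, K) = 5/3 (S(J, K) = 5*(1/3) = 5/3)
E = 12
Y = -1589/9 (Y = (5/3 - 7)**2 - 1*205 = (-16/3)**2 - 205 = 256/9 - 205 = -1589/9 ≈ -176.56)
W = -33 (W = 3 + (12 - 4*12) = 3 + (12 - 48) = 3 - 36 = -33)
Y*W = -1589/9*(-33) = 17479/3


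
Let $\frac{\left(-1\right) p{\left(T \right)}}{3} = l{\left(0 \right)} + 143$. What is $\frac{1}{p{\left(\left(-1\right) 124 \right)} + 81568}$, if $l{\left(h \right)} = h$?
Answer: $\frac{1}{81139} \approx 1.2325 \cdot 10^{-5}$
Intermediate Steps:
$p{\left(T \right)} = -429$ ($p{\left(T \right)} = - 3 \left(0 + 143\right) = \left(-3\right) 143 = -429$)
$\frac{1}{p{\left(\left(-1\right) 124 \right)} + 81568} = \frac{1}{-429 + 81568} = \frac{1}{81139}$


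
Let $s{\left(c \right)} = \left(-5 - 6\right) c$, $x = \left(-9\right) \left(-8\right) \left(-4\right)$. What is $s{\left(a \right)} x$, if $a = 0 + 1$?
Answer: $3168$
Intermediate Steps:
$x = -288$ ($x = 72 \left(-4\right) = -288$)
$a = 1$
$s{\left(c \right)} = - 11 c$ ($s{\left(c \right)} = \left(-5 - 6\right) c = - 11 c$)
$s{\left(a \right)} x = \left(-11\right) 1 \left(-288\right) = \left(-11\right) \left(-288\right) = 3168$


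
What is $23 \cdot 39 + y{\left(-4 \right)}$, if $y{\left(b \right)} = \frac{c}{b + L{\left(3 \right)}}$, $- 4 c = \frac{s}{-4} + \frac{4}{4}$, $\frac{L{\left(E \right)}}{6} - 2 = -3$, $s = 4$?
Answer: $897$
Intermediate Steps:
$L{\left(E \right)} = -6$ ($L{\left(E \right)} = 12 + 6 \left(-3\right) = 12 - 18 = -6$)
$c = 0$ ($c = - \frac{\frac{4}{-4} + \frac{4}{4}}{4} = - \frac{4 \left(- \frac{1}{4}\right) + 4 \cdot \frac{1}{4}}{4} = - \frac{-1 + 1}{4} = \left(- \frac{1}{4}\right) 0 = 0$)
$y{\left(b \right)} = 0$ ($y{\left(b \right)} = \frac{1}{b - 6} \cdot 0 = \frac{1}{-6 + b} 0 = 0$)
$23 \cdot 39 + y{\left(-4 \right)} = 23 \cdot 39 + 0 = 897 + 0 = 897$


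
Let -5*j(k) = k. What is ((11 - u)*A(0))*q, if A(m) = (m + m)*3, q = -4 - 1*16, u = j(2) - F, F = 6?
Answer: 0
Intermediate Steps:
j(k) = -k/5
u = -32/5 (u = -⅕*2 - 1*6 = -⅖ - 6 = -32/5 ≈ -6.4000)
q = -20 (q = -4 - 16 = -20)
A(m) = 6*m (A(m) = (2*m)*3 = 6*m)
((11 - u)*A(0))*q = ((11 - 1*(-32/5))*(6*0))*(-20) = ((11 + 32/5)*0)*(-20) = ((87/5)*0)*(-20) = 0*(-20) = 0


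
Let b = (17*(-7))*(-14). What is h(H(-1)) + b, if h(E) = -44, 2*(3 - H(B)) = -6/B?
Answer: 1622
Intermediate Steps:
H(B) = 3 + 3/B (H(B) = 3 - (-3)/B = 3 + 3/B)
b = 1666 (b = -119*(-14) = 1666)
h(H(-1)) + b = -44 + 1666 = 1622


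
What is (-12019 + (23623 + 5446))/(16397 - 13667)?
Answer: 1705/273 ≈ 6.2454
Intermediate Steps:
(-12019 + (23623 + 5446))/(16397 - 13667) = (-12019 + 29069)/2730 = 17050*(1/2730) = 1705/273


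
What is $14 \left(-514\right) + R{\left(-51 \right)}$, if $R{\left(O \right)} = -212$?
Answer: $-7408$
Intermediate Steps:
$14 \left(-514\right) + R{\left(-51 \right)} = 14 \left(-514\right) - 212 = -7196 - 212 = -7408$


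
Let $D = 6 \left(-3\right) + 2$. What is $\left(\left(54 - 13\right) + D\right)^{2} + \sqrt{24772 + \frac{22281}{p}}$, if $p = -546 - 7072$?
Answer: $625 + \frac{\sqrt{1437446628670}}{7618} \approx 782.38$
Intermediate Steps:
$p = -7618$
$D = -16$ ($D = -18 + 2 = -16$)
$\left(\left(54 - 13\right) + D\right)^{2} + \sqrt{24772 + \frac{22281}{p}} = \left(\left(54 - 13\right) - 16\right)^{2} + \sqrt{24772 + \frac{22281}{-7618}} = \left(41 - 16\right)^{2} + \sqrt{24772 + 22281 \left(- \frac{1}{7618}\right)} = 25^{2} + \sqrt{24772 - \frac{22281}{7618}} = 625 + \sqrt{\frac{188690815}{7618}} = 625 + \frac{\sqrt{1437446628670}}{7618}$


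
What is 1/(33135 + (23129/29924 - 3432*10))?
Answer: -29924/35436811 ≈ -0.00084443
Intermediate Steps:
1/(33135 + (23129/29924 - 3432*10)) = 1/(33135 + (23129*(1/29924) - 34320)) = 1/(33135 + (23129/29924 - 34320)) = 1/(33135 - 1026968551/29924) = 1/(-35436811/29924) = -29924/35436811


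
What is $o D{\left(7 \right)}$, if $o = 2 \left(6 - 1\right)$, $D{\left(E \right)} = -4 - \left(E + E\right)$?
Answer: $-180$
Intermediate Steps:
$D{\left(E \right)} = -4 - 2 E$
$o = 10$ ($o = 2 \cdot 5 = 10$)
$o D{\left(7 \right)} = 10 \left(-4 - 14\right) = 10 \left(-18\right) = -180$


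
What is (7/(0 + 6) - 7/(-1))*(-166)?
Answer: -4067/3 ≈ -1355.7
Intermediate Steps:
(7/(0 + 6) - 7/(-1))*(-166) = (7/6 - 7*(-1))*(-166) = (7*(1/6) + 7)*(-166) = (7/6 + 7)*(-166) = (49/6)*(-166) = -4067/3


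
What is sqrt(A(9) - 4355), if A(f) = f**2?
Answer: I*sqrt(4274) ≈ 65.376*I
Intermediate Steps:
sqrt(A(9) - 4355) = sqrt(9**2 - 4355) = sqrt(81 - 4355) = sqrt(-4274) = I*sqrt(4274)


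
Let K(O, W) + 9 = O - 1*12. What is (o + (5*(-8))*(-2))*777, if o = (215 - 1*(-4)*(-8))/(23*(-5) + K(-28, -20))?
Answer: 10052049/164 ≈ 61293.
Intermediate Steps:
K(O, W) = -21 + O (K(O, W) = -9 + (O - 1*12) = -9 + (O - 12) = -9 + (-12 + O) = -21 + O)
o = -183/164 (o = (215 - 1*(-4)*(-8))/(23*(-5) + (-21 - 28)) = (215 + 4*(-8))/(-115 - 49) = (215 - 32)/(-164) = 183*(-1/164) = -183/164 ≈ -1.1159)
(o + (5*(-8))*(-2))*777 = (-183/164 + (5*(-8))*(-2))*777 = (-183/164 - 40*(-2))*777 = (-183/164 + 80)*777 = (12937/164)*777 = 10052049/164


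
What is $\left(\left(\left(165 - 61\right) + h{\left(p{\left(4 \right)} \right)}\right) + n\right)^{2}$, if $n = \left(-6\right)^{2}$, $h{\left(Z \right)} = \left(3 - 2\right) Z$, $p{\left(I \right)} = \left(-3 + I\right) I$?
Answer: $20736$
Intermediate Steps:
$p{\left(I \right)} = I \left(-3 + I\right)$
$h{\left(Z \right)} = Z$ ($h{\left(Z \right)} = 1 Z = Z$)
$n = 36$
$\left(\left(\left(165 - 61\right) + h{\left(p{\left(4 \right)} \right)}\right) + n\right)^{2} = \left(\left(\left(165 - 61\right) + 4 \left(-3 + 4\right)\right) + 36\right)^{2} = \left(\left(104 + 4 \cdot 1\right) + 36\right)^{2} = \left(\left(104 + 4\right) + 36\right)^{2} = \left(108 + 36\right)^{2} = 144^{2} = 20736$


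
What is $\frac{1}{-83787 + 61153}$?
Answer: $- \frac{1}{22634} \approx -4.4181 \cdot 10^{-5}$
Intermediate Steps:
$\frac{1}{-83787 + 61153} = \frac{1}{-22634} = - \frac{1}{22634}$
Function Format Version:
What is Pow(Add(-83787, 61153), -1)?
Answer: Rational(-1, 22634) ≈ -4.4181e-5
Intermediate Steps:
Pow(Add(-83787, 61153), -1) = Pow(-22634, -1) = Rational(-1, 22634)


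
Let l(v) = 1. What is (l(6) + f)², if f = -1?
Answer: 0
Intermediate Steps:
(l(6) + f)² = (1 - 1)² = 0² = 0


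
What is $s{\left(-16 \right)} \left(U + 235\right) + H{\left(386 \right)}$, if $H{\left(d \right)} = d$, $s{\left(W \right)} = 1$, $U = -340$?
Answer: $281$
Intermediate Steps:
$s{\left(-16 \right)} \left(U + 235\right) + H{\left(386 \right)} = 1 \left(-340 + 235\right) + 386 = 1 \left(-105\right) + 386 = -105 + 386 = 281$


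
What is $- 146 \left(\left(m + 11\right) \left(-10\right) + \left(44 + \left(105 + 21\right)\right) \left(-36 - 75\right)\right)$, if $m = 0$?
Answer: $2771080$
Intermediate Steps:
$- 146 \left(\left(m + 11\right) \left(-10\right) + \left(44 + \left(105 + 21\right)\right) \left(-36 - 75\right)\right) = - 146 \left(\left(0 + 11\right) \left(-10\right) + \left(44 + \left(105 + 21\right)\right) \left(-36 - 75\right)\right) = - 146 \left(11 \left(-10\right) + \left(44 + 126\right) \left(-111\right)\right) = - 146 \left(-110 + 170 \left(-111\right)\right) = - 146 \left(-110 - 18870\right) = \left(-146\right) \left(-18980\right) = 2771080$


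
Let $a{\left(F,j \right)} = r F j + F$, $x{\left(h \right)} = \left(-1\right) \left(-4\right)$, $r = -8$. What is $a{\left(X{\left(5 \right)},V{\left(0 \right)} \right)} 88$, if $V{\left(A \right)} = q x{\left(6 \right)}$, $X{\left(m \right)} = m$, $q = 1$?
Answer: $-13640$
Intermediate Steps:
$x{\left(h \right)} = 4$
$V{\left(A \right)} = 4$ ($V{\left(A \right)} = 1 \cdot 4 = 4$)
$a{\left(F,j \right)} = F - 8 F j$ ($a{\left(F,j \right)} = - 8 F j + F = F - 8 F j$)
$a{\left(X{\left(5 \right)},V{\left(0 \right)} \right)} 88 = 5 \left(1 - 32\right) 88 = 5 \left(-31\right) 88 = \left(-155\right) 88 = -13640$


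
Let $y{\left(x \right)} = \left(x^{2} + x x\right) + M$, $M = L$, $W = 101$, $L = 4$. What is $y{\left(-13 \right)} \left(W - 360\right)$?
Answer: $-88578$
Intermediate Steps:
$M = 4$
$y{\left(x \right)} = 4 + 2 x^{2}$ ($y{\left(x \right)} = \left(x^{2} + x x\right) + 4 = \left(x^{2} + x^{2}\right) + 4 = 2 x^{2} + 4 = 4 + 2 x^{2}$)
$y{\left(-13 \right)} \left(W - 360\right) = \left(4 + 2 \left(-13\right)^{2}\right) \left(101 - 360\right) = \left(4 + 2 \cdot 169\right) \left(-259\right) = \left(4 + 338\right) \left(-259\right) = 342 \left(-259\right) = -88578$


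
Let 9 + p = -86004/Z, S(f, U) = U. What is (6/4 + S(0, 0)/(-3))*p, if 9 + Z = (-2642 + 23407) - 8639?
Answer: -195057/8078 ≈ -24.147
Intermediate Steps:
Z = 12117 (Z = -9 + ((-2642 + 23407) - 8639) = -9 + (20765 - 8639) = -9 + 12126 = 12117)
p = -65019/4039 (p = -9 - 86004/12117 = -9 - 86004*1/12117 = -9 - 28668/4039 = -65019/4039 ≈ -16.098)
(6/4 + S(0, 0)/(-3))*p = (6/4 + 0/(-3))*(-65019/4039) = (6*(¼) + 0*(-⅓))*(-65019/4039) = (3/2 + 0)*(-65019/4039) = (3/2)*(-65019/4039) = -195057/8078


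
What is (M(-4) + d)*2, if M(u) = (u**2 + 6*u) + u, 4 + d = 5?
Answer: -22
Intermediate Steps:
d = 1 (d = -4 + 5 = 1)
M(u) = u**2 + 7*u
(M(-4) + d)*2 = (-4*(7 - 4) + 1)*2 = (-4*3 + 1)*2 = (-12 + 1)*2 = -11*2 = -22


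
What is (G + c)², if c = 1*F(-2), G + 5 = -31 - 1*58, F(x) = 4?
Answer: 8100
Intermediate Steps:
G = -94 (G = -5 + (-31 - 1*58) = -5 + (-31 - 58) = -5 - 89 = -94)
c = 4 (c = 1*4 = 4)
(G + c)² = (-94 + 4)² = (-90)² = 8100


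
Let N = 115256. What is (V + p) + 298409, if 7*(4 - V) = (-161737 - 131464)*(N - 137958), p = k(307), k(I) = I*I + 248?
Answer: -6653498732/7 ≈ -9.5050e+8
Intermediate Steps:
k(I) = 248 + I² (k(I) = I² + 248 = 248 + I²)
p = 94497 (p = 248 + 307² = 248 + 94249 = 94497)
V = -6656249074/7 (V = 4 - (-161737 - 131464)*(115256 - 137958)/7 = 4 - (-293201)*(-22702)/7 = 4 - ⅐*6656249102 = 4 - 6656249102/7 = -6656249074/7 ≈ -9.5089e+8)
(V + p) + 298409 = (-6656249074/7 + 94497) + 298409 = -6655587595/7 + 298409 = -6653498732/7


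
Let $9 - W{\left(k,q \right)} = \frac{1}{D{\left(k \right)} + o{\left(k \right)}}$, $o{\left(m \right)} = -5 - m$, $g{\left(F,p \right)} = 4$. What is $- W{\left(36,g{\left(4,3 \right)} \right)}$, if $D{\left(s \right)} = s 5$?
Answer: $- \frac{1250}{139} \approx -8.9928$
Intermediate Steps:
$D{\left(s \right)} = 5 s$
$W{\left(k,q \right)} = 9 - \frac{1}{-5 + 4 k}$ ($W{\left(k,q \right)} = 9 - \frac{1}{5 k - \left(5 + k\right)} = 9 - \frac{1}{-5 + 4 k}$)
$- W{\left(36,g{\left(4,3 \right)} \right)} = - \frac{2 \left(-23 + 18 \cdot 36\right)}{-5 + 4 \cdot 36} = - \frac{2 \left(-23 + 648\right)}{-5 + 144} = - \frac{2 \cdot 625}{139} = \left(-1\right) \frac{1250}{139} = - \frac{1250}{139}$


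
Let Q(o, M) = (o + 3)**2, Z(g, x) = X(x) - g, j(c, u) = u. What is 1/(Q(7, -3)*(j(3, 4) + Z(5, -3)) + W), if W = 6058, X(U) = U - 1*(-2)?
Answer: 1/5858 ≈ 0.00017071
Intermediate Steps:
X(U) = 2 + U (X(U) = U + 2 = 2 + U)
Z(g, x) = 2 + x - g (Z(g, x) = (2 + x) - g = 2 + x - g)
Q(o, M) = (3 + o)**2
1/(Q(7, -3)*(j(3, 4) + Z(5, -3)) + W) = 1/((3 + 7)**2*(4 + (2 - 3 - 1*5)) + 6058) = 1/(10**2*(4 + (2 - 3 - 5)) + 6058) = 1/(100*(4 - 6) + 6058) = 1/(100*(-2) + 6058) = 1/(-200 + 6058) = 1/5858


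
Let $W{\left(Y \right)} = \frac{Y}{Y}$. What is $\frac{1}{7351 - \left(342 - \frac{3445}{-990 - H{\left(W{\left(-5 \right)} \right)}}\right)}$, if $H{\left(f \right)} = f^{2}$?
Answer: $\frac{991}{6942474} \approx 0.00014274$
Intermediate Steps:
$W{\left(Y \right)} = 1$
$\frac{1}{7351 - \left(342 - \frac{3445}{-990 - H{\left(W{\left(-5 \right)} \right)}}\right)} = \frac{1}{7351 - \left(342 - \frac{3445}{-990 - 1^{2}}\right)} = \frac{1}{7351 - \left(342 - \frac{3445}{-990 - 1}\right)} = \frac{1}{7351 - \left(342 - \frac{3445}{-991}\right)} = \frac{1}{7351 + \left(3445 \left(- \frac{1}{991}\right) - 342\right)} = \frac{1}{7351 - \frac{342367}{991}} = \frac{1}{\frac{6942474}{991}} = \frac{991}{6942474}$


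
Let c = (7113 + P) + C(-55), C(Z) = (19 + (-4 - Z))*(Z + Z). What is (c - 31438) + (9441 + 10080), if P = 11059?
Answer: -1445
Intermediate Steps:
C(Z) = 2*Z*(15 - Z) (C(Z) = (15 - Z)*(2*Z) = 2*Z*(15 - Z))
c = 10472 (c = (7113 + 11059) + 2*(-55)*(15 - 1*(-55)) = 18172 + 2*(-55)*(15 + 55) = 18172 + 2*(-55)*70 = 18172 - 7700 = 10472)
(c - 31438) + (9441 + 10080) = (10472 - 31438) + (9441 + 10080) = -20966 + 19521 = -1445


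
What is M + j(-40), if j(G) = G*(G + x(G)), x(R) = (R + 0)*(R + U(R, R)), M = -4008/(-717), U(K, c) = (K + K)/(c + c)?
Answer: -14529864/239 ≈ -60794.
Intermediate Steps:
U(K, c) = K/c (U(K, c) = (2*K)/((2*c)) = (2*K)*(1/(2*c)) = K/c)
M = 1336/239 (M = -4008*(-1/717) = 1336/239 ≈ 5.5900)
x(R) = R*(1 + R) (x(R) = (R + 0)*(R + R/R) = R*(R + 1) = R*(1 + R))
j(G) = G*(G + G*(1 + G))
M + j(-40) = 1336/239 + (-40)²*(2 - 40) = 1336/239 + 1600*(-38) = 1336/239 - 60800 = -14529864/239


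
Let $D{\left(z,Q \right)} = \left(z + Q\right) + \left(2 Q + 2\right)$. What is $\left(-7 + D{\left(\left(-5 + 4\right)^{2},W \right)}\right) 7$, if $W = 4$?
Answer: $56$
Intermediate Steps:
$D{\left(z,Q \right)} = 2 + z + 3 Q$ ($D{\left(z,Q \right)} = \left(Q + z\right) + \left(2 + 2 Q\right) = 2 + z + 3 Q$)
$\left(-7 + D{\left(\left(-5 + 4\right)^{2},W \right)}\right) 7 = \left(-7 + \left(2 + \left(-5 + 4\right)^{2} + 3 \cdot 4\right)\right) 7 = \left(-7 + \left(2 + \left(-1\right)^{2} + 12\right)\right) 7 = \left(-7 + \left(2 + 1 + 12\right)\right) 7 = \left(-7 + 15\right) 7 = 8 \cdot 7 = 56$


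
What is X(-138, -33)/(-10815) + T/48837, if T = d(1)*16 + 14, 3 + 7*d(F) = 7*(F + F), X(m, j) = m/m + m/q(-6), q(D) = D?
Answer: -249586/176057385 ≈ -0.0014176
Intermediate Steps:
X(m, j) = 1 - m/6 (X(m, j) = m/m + m/(-6) = 1 + m*(-⅙) = 1 - m/6)
d(F) = -3/7 + 2*F (d(F) = -3/7 + (7*(F + F))/7 = -3/7 + (7*(2*F))/7 = -3/7 + (14*F)/7 = -3/7 + 2*F)
T = 274/7 (T = (-3/7 + 2*1)*16 + 14 = (-3/7 + 2)*16 + 14 = (11/7)*16 + 14 = 176/7 + 14 = 274/7 ≈ 39.143)
X(-138, -33)/(-10815) + T/48837 = (1 - ⅙*(-138))/(-10815) + (274/7)/48837 = (1 + 23)*(-1/10815) + (274/7)*(1/48837) = 24*(-1/10815) + 274/341859 = -8/3605 + 274/341859 = -249586/176057385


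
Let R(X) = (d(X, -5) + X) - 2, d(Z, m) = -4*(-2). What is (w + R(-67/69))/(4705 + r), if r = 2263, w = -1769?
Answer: -60857/240396 ≈ -0.25315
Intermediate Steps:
d(Z, m) = 8
R(X) = 6 + X (R(X) = (8 + X) - 2 = 6 + X)
(w + R(-67/69))/(4705 + r) = (-1769 + (6 - 67/69))/(4705 + 2263) = (-1769 + (6 - 67*1/69))/6968 = (-1769 + (6 - 67/69))*(1/6968) = (-1769 + 347/69)*(1/6968) = -121714/69*1/6968 = -60857/240396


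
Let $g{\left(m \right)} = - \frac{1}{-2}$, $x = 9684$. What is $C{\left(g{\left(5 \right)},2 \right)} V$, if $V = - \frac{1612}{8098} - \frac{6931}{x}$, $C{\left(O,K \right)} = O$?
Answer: $- \frac{35868923}{78421032} \approx -0.45739$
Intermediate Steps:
$g{\left(m \right)} = \frac{1}{2}$ ($g{\left(m \right)} = \left(-1\right) \left(- \frac{1}{2}\right) = \frac{1}{2}$)
$V = - \frac{35868923}{39210516}$ ($V = - \frac{1612}{8098} - \frac{6931}{9684} = \left(-1612\right) \frac{1}{8098} - \frac{6931}{9684} = - \frac{806}{4049} - \frac{6931}{9684} = - \frac{35868923}{39210516} \approx -0.91478$)
$C{\left(g{\left(5 \right)},2 \right)} V = \frac{1}{2} \left(- \frac{35868923}{39210516}\right) = - \frac{35868923}{78421032}$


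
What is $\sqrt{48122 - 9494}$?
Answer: $6 \sqrt{1073} \approx 196.54$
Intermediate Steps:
$\sqrt{48122 - 9494} = \sqrt{38628} = 6 \sqrt{1073}$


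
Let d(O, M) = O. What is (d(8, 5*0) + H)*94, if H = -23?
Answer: -1410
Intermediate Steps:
(d(8, 5*0) + H)*94 = (8 - 23)*94 = -15*94 = -1410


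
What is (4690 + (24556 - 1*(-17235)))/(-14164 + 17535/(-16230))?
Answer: -50292442/15326617 ≈ -3.2814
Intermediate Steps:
(4690 + (24556 - 1*(-17235)))/(-14164 + 17535/(-16230)) = (4690 + (24556 + 17235))/(-14164 + 17535*(-1/16230)) = (4690 + 41791)/(-14164 - 1169/1082) = 46481/(-15326617/1082) = 46481*(-1082/15326617) = -50292442/15326617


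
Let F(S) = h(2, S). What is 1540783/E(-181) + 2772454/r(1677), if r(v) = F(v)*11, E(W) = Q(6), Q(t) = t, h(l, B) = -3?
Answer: 3801235/22 ≈ 1.7278e+5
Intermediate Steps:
E(W) = 6
F(S) = -3
r(v) = -33 (r(v) = -3*11 = -33)
1540783/E(-181) + 2772454/r(1677) = 1540783/6 + 2772454/(-33) = 1540783*(⅙) + 2772454*(-1/33) = 1540783/6 - 2772454/33 = 3801235/22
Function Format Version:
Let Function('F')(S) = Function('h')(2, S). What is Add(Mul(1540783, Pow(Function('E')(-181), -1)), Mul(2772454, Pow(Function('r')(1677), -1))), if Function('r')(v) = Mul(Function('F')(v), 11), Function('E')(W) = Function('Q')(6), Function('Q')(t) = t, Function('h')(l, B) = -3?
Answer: Rational(3801235, 22) ≈ 1.7278e+5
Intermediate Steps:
Function('E')(W) = 6
Function('F')(S) = -3
Function('r')(v) = -33 (Function('r')(v) = Mul(-3, 11) = -33)
Add(Mul(1540783, Pow(Function('E')(-181), -1)), Mul(2772454, Pow(Function('r')(1677), -1))) = Add(Mul(1540783, Pow(6, -1)), Mul(2772454, Pow(-33, -1))) = Add(Mul(1540783, Rational(1, 6)), Mul(2772454, Rational(-1, 33))) = Add(Rational(1540783, 6), Rational(-2772454, 33)) = Rational(3801235, 22)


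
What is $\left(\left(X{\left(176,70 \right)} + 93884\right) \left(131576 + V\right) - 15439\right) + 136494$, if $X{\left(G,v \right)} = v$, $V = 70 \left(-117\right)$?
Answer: $11592729299$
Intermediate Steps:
$V = -8190$
$\left(\left(X{\left(176,70 \right)} + 93884\right) \left(131576 + V\right) - 15439\right) + 136494 = \left(\left(70 + 93884\right) \left(131576 - 8190\right) - 15439\right) + 136494 = \left(93954 \cdot 123386 - 15439\right) + 136494 = \left(11592608244 - 15439\right) + 136494 = 11592592805 + 136494 = 11592729299$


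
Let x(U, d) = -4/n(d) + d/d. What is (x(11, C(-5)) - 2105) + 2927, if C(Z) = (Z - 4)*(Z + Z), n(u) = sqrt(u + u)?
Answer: 823 - 2*sqrt(5)/15 ≈ 822.70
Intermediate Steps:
n(u) = sqrt(2)*sqrt(u) (n(u) = sqrt(2*u) = sqrt(2)*sqrt(u))
C(Z) = 2*Z*(-4 + Z) (C(Z) = (-4 + Z)*(2*Z) = 2*Z*(-4 + Z))
x(U, d) = 1 - 2*sqrt(2)/sqrt(d) (x(U, d) = -4*sqrt(2)/(2*sqrt(d)) + d/d = -2*sqrt(2)/sqrt(d) + 1 = 1 - 2*sqrt(2)/sqrt(d))
(x(11, C(-5)) - 2105) + 2927 = ((1 - 2*sqrt(2)/sqrt(2*(-5)*(-4 - 5))) - 2105) + 2927 = ((1 - 2*sqrt(2)/sqrt(2*(-5)*(-9))) - 2105) + 2927 = ((1 - 2*sqrt(2)/sqrt(90)) - 2105) + 2927 = ((1 - 2*sqrt(2)*sqrt(10)/30) - 2105) + 2927 = ((1 - 2*sqrt(5)/15) - 2105) + 2927 = (-2104 - 2*sqrt(5)/15) + 2927 = 823 - 2*sqrt(5)/15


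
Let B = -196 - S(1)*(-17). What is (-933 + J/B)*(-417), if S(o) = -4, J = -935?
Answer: 3100673/8 ≈ 3.8758e+5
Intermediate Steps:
B = -264 (B = -196 - (-4)*(-17) = -196 - 1*68 = -196 - 68 = -264)
(-933 + J/B)*(-417) = (-933 - 935/(-264))*(-417) = (-933 - 935*(-1/264))*(-417) = (-933 + 85/24)*(-417) = -22307/24*(-417) = 3100673/8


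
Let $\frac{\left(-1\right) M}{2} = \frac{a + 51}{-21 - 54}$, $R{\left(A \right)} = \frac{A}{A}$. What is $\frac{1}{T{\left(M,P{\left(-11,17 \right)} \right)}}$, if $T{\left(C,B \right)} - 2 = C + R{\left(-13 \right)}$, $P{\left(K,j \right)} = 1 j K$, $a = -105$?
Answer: $\frac{25}{39} \approx 0.64103$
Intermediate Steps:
$P{\left(K,j \right)} = K j$ ($P{\left(K,j \right)} = j K = K j$)
$R{\left(A \right)} = 1$
$M = - \frac{36}{25}$ ($M = - 2 \frac{-105 + 51}{-21 - 54} = - 2 \left(- \frac{54}{-75}\right) = - 2 \left(\left(-54\right) \left(- \frac{1}{75}\right)\right) = \left(-2\right) \frac{18}{25} = - \frac{36}{25} \approx -1.44$)
$T{\left(C,B \right)} = 3 + C$ ($T{\left(C,B \right)} = 2 + \left(C + 1\right) = 2 + \left(1 + C\right) = 3 + C$)
$\frac{1}{T{\left(M,P{\left(-11,17 \right)} \right)}} = \frac{1}{3 - \frac{36}{25}} = \frac{1}{\frac{39}{25}} = \frac{25}{39}$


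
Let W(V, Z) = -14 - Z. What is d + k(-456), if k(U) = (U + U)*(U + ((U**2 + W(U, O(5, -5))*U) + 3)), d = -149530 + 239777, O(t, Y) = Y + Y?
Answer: -190797737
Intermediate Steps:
O(t, Y) = 2*Y
d = 90247
k(U) = 2*U*(3 + U**2 - 3*U) (k(U) = (U + U)*(U + ((U**2 + (-14 - 2*(-5))*U) + 3)) = (2*U)*(U + ((U**2 + (-14 - 1*(-10))*U) + 3)) = (2*U)*(U + ((U**2 + (-14 + 10)*U) + 3)) = (2*U)*(U + ((U**2 - 4*U) + 3)) = (2*U)*(U + (3 + U**2 - 4*U)) = (2*U)*(3 + U**2 - 3*U) = 2*U*(3 + U**2 - 3*U))
d + k(-456) = 90247 + 2*(-456)*(3 + (-456)**2 - 3*(-456)) = 90247 + 2*(-456)*(3 + 207936 + 1368) = 90247 + 2*(-456)*209307 = 90247 - 190887984 = -190797737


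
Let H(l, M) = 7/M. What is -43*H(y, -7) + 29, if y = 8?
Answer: 72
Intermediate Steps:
-43*H(y, -7) + 29 = -301/(-7) + 29 = -301*(-1)/7 + 29 = -43*(-1) + 29 = 43 + 29 = 72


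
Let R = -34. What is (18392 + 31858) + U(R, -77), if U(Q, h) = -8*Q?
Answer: 50522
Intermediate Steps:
(18392 + 31858) + U(R, -77) = (18392 + 31858) - 8*(-34) = 50250 + 272 = 50522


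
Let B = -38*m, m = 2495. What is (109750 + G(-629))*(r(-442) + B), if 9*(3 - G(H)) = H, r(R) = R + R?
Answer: -31528174588/3 ≈ -1.0509e+10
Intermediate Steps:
B = -94810 (B = -38*2495 = -94810)
r(R) = 2*R
G(H) = 3 - H/9
(109750 + G(-629))*(r(-442) + B) = (109750 + (3 - 1/9*(-629)))*(2*(-442) - 94810) = (109750 + (3 + 629/9))*(-884 - 94810) = (109750 + 656/9)*(-95694) = (988406/9)*(-95694) = -31528174588/3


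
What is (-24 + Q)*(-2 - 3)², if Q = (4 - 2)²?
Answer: -500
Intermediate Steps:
Q = 4 (Q = 2² = 4)
(-24 + Q)*(-2 - 3)² = (-24 + 4)*(-2 - 3)² = -20*(-5)² = -20*25 = -500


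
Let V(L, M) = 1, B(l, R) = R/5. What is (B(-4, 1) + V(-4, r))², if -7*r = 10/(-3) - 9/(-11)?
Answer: 36/25 ≈ 1.4400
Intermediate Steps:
B(l, R) = R/5 (B(l, R) = R*(⅕) = R/5)
r = 83/231 (r = -(10/(-3) - 9/(-11))/7 = -(10*(-⅓) - 9*(-1/11))/7 = -(-10/3 + 9/11)/7 = -⅐*(-83/33) = 83/231 ≈ 0.35931)
(B(-4, 1) + V(-4, r))² = ((⅕)*1 + 1)² = (⅕ + 1)² = (6/5)² = 36/25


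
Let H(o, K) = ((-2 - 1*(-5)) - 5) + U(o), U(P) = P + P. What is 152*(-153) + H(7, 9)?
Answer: -23244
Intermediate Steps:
U(P) = 2*P
H(o, K) = -2 + 2*o (H(o, K) = ((-2 - 1*(-5)) - 5) + 2*o = ((-2 + 5) - 5) + 2*o = (3 - 5) + 2*o = -2 + 2*o)
152*(-153) + H(7, 9) = 152*(-153) + (-2 + 2*7) = -23256 + (-2 + 14) = -23256 + 12 = -23244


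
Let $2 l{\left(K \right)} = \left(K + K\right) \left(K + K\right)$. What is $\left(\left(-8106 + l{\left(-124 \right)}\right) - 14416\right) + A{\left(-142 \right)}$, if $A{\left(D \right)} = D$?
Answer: $8088$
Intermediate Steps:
$l{\left(K \right)} = 2 K^{2}$ ($l{\left(K \right)} = \frac{\left(K + K\right) \left(K + K\right)}{2} = \frac{2 K 2 K}{2} = \frac{4 K^{2}}{2} = 2 K^{2}$)
$\left(\left(-8106 + l{\left(-124 \right)}\right) - 14416\right) + A{\left(-142 \right)} = \left(\left(-8106 + 2 \left(-124\right)^{2}\right) - 14416\right) - 142 = \left(\left(-8106 + 2 \cdot 15376\right) - 14416\right) - 142 = \left(\left(-8106 + 30752\right) - 14416\right) - 142 = \left(22646 - 14416\right) - 142 = 8230 - 142 = 8088$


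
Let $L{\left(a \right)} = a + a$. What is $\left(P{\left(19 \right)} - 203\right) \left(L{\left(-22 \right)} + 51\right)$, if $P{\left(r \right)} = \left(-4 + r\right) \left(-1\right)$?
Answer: $-1526$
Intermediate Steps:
$P{\left(r \right)} = 4 - r$
$L{\left(a \right)} = 2 a$
$\left(P{\left(19 \right)} - 203\right) \left(L{\left(-22 \right)} + 51\right) = \left(\left(4 - 19\right) - 203\right) \left(2 \left(-22\right) + 51\right) = \left(\left(4 - 19\right) - 203\right) \left(-44 + 51\right) = \left(-15 - 203\right) 7 = \left(-218\right) 7 = -1526$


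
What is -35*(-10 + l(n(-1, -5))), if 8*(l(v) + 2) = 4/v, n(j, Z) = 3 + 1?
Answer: 3325/8 ≈ 415.63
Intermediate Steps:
n(j, Z) = 4
l(v) = -2 + 1/(2*v) (l(v) = -2 + (4/v)/8 = -2 + 1/(2*v))
-35*(-10 + l(n(-1, -5))) = -35*(-10 + (-2 + (½)/4)) = -35*(-10 + (-2 + (½)*(¼))) = -35*(-10 + (-2 + ⅛)) = -35*(-10 - 15/8) = -35*(-95/8) = 3325/8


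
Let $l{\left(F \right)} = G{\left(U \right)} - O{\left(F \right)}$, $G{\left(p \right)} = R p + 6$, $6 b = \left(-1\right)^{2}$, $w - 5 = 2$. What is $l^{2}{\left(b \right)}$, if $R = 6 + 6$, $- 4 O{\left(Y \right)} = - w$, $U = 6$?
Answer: $\frac{93025}{16} \approx 5814.1$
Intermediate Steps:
$w = 7$ ($w = 5 + 2 = 7$)
$b = \frac{1}{6}$ ($b = \frac{\left(-1\right)^{2}}{6} = \frac{1}{6} \cdot 1 = \frac{1}{6} \approx 0.16667$)
$O{\left(Y \right)} = \frac{7}{4}$ ($O{\left(Y \right)} = - \frac{\left(-1\right) 7}{4} = \left(- \frac{1}{4}\right) \left(-7\right) = \frac{7}{4}$)
$R = 12$
$G{\left(p \right)} = 6 + 12 p$ ($G{\left(p \right)} = 12 p + 6 = 6 + 12 p$)
$l{\left(F \right)} = \frac{305}{4}$ ($l{\left(F \right)} = \left(6 + 12 \cdot 6\right) - \frac{7}{4} = \left(6 + 72\right) - \frac{7}{4} = 78 - \frac{7}{4} = \frac{305}{4}$)
$l^{2}{\left(b \right)} = \left(\frac{305}{4}\right)^{2} = \frac{93025}{16}$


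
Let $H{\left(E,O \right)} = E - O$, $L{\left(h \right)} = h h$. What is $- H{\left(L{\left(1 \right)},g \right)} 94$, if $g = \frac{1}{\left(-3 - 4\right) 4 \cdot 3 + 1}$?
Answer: $- \frac{7896}{83} \approx -95.133$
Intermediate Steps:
$L{\left(h \right)} = h^{2}$
$g = - \frac{1}{83}$ ($g = \frac{1}{\left(-3 - 4\right) 4 \cdot 3 + 1} = \frac{1}{\left(-7\right) 4 \cdot 3 + 1} = \frac{1}{\left(-28\right) 3 + 1} = \frac{1}{-84 + 1} = \frac{1}{-83} = - \frac{1}{83} \approx -0.012048$)
$- H{\left(L{\left(1 \right)},g \right)} 94 = - \left(1^{2} - - \frac{1}{83}\right) 94 = - \left(1 + \frac{1}{83}\right) 94 = - \frac{84 \cdot 94}{83} = \left(-1\right) \frac{7896}{83} = - \frac{7896}{83}$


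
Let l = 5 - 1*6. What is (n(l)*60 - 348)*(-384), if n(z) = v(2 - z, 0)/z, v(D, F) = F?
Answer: 133632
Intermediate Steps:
l = -1 (l = 5 - 6 = -1)
n(z) = 0 (n(z) = 0/z = 0)
(n(l)*60 - 348)*(-384) = (0*60 - 348)*(-384) = (0 - 348)*(-384) = -348*(-384) = 133632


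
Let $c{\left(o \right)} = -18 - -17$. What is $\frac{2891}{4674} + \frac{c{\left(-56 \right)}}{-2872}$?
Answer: $\frac{4153813}{6711864} \approx 0.61888$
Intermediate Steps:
$c{\left(o \right)} = -1$ ($c{\left(o \right)} = -18 + 17 = -1$)
$\frac{2891}{4674} + \frac{c{\left(-56 \right)}}{-2872} = \frac{2891}{4674} - \frac{1}{-2872} = 2891 \cdot \frac{1}{4674} - - \frac{1}{2872} = \frac{2891}{4674} + \frac{1}{2872} = \frac{4153813}{6711864}$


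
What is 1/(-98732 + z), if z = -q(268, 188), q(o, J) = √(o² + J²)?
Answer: -24683/2436975164 + √6698/2436975164 ≈ -1.0095e-5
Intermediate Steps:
q(o, J) = √(J² + o²)
z = -4*√6698 (z = -√(188² + 268²) = -√(35344 + 71824) = -√107168 = -4*√6698 ≈ -327.37)
1/(-98732 + z) = 1/(-98732 - 4*√6698)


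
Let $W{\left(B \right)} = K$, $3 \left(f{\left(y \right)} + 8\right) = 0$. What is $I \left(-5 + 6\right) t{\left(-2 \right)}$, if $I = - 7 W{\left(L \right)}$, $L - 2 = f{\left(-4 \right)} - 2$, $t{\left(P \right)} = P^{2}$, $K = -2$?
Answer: $56$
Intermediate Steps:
$f{\left(y \right)} = -8$ ($f{\left(y \right)} = -8 + \frac{1}{3} \cdot 0 = -8 + 0 = -8$)
$L = -8$ ($L = 2 - 10 = -8$)
$W{\left(B \right)} = -2$
$I = 14$ ($I = \left(-7\right) \left(-2\right) = 14$)
$I \left(-5 + 6\right) t{\left(-2 \right)} = 14 \left(-5 + 6\right) \left(-2\right)^{2} = 14 \cdot 1 \cdot 4 = 14 \cdot 4 = 56$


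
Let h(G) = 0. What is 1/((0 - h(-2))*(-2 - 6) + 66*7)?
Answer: 1/462 ≈ 0.0021645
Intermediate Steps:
1/((0 - h(-2))*(-2 - 6) + 66*7) = 1/((0 - 1*0)*(-2 - 6) + 66*7) = 1/((0 + 0)*(-8) + 462) = 1/(0*(-8) + 462) = 1/(0 + 462) = 1/462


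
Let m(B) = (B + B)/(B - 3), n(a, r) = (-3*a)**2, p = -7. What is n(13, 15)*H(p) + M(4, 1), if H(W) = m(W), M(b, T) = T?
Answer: 10652/5 ≈ 2130.4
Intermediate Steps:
n(a, r) = 9*a**2
m(B) = 2*B/(-3 + B) (m(B) = (2*B)/(-3 + B) = 2*B/(-3 + B))
H(W) = 2*W/(-3 + W)
n(13, 15)*H(p) + M(4, 1) = (9*13**2)*(2*(-7)/(-3 - 7)) + 1 = (9*169)*(2*(-7)/(-10)) + 1 = 1521*(2*(-7)*(-1/10)) + 1 = 1521*(7/5) + 1 = 10647/5 + 1 = 10652/5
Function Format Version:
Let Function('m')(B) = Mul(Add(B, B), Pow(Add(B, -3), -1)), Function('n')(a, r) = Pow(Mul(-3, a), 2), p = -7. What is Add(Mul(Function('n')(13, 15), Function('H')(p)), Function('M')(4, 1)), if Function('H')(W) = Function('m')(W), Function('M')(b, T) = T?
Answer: Rational(10652, 5) ≈ 2130.4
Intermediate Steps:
Function('n')(a, r) = Mul(9, Pow(a, 2))
Function('m')(B) = Mul(2, B, Pow(Add(-3, B), -1)) (Function('m')(B) = Mul(Mul(2, B), Pow(Add(-3, B), -1)) = Mul(2, B, Pow(Add(-3, B), -1)))
Function('H')(W) = Mul(2, W, Pow(Add(-3, W), -1))
Add(Mul(Function('n')(13, 15), Function('H')(p)), Function('M')(4, 1)) = Add(Mul(Mul(9, Pow(13, 2)), Mul(2, -7, Pow(Add(-3, -7), -1))), 1) = Add(Mul(Mul(9, 169), Mul(2, -7, Pow(-10, -1))), 1) = Add(Mul(1521, Mul(2, -7, Rational(-1, 10))), 1) = Add(Mul(1521, Rational(7, 5)), 1) = Add(Rational(10647, 5), 1) = Rational(10652, 5)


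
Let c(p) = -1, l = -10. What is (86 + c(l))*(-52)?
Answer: -4420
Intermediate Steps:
(86 + c(l))*(-52) = (86 - 1)*(-52) = 85*(-52) = -4420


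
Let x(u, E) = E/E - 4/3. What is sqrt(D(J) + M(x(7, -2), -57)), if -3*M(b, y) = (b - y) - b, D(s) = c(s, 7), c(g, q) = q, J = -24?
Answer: 2*I*sqrt(3) ≈ 3.4641*I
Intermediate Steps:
D(s) = 7
x(u, E) = -1/3 (x(u, E) = 1 - 4*1/3 = 1 - 4/3 = -1/3)
M(b, y) = y/3 (M(b, y) = -((b - y) - b)/3 = -(-1)*y/3 = y/3)
sqrt(D(J) + M(x(7, -2), -57)) = sqrt(7 + (1/3)*(-57)) = sqrt(7 - 19) = sqrt(-12) = 2*I*sqrt(3)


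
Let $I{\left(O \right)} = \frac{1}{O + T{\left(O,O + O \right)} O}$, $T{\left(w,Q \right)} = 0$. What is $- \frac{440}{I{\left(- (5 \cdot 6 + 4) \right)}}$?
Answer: $14960$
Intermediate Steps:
$I{\left(O \right)} = \frac{1}{O}$ ($I{\left(O \right)} = \frac{1}{O + 0 O} = \frac{1}{O + 0} = \frac{1}{O}$)
$- \frac{440}{I{\left(- (5 \cdot 6 + 4) \right)}} = - \frac{440}{\frac{1}{\left(-1\right) \left(5 \cdot 6 + 4\right)}} = - \frac{440}{\frac{1}{\left(-1\right) \left(30 + 4\right)}} = - \frac{440}{\frac{1}{\left(-1\right) 34}} = - \frac{440}{\frac{1}{-34}} = - \frac{440}{- \frac{1}{34}} = \left(-440\right) \left(-34\right) = 14960$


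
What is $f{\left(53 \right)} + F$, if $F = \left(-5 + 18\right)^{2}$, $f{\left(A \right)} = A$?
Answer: $222$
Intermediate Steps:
$F = 169$ ($F = 13^{2} = 169$)
$f{\left(53 \right)} + F = 53 + 169 = 222$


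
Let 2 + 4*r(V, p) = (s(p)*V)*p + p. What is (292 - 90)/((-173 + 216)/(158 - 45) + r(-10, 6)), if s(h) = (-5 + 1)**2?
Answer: -11413/13482 ≈ -0.84654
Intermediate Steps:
s(h) = 16 (s(h) = (-4)**2 = 16)
r(V, p) = -1/2 + p/4 + 4*V*p (r(V, p) = -1/2 + ((16*V)*p + p)/4 = -1/2 + (16*V*p + p)/4 = -1/2 + (p + 16*V*p)/4 = -1/2 + (p/4 + 4*V*p) = -1/2 + p/4 + 4*V*p)
(292 - 90)/((-173 + 216)/(158 - 45) + r(-10, 6)) = (292 - 90)/((-173 + 216)/(158 - 45) + (-1/2 + (1/4)*6 + 4*(-10)*6)) = 202/(43/113 + (-1/2 + 3/2 - 240)) = 202/(43*(1/113) - 239) = 202/(43/113 - 239) = 202/(-26964/113) = 202*(-113/26964) = -11413/13482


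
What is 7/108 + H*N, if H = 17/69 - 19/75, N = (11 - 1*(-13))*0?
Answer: 7/108 ≈ 0.064815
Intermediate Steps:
N = 0 (N = (11 + 13)*0 = 24*0 = 0)
H = -4/575 (H = 17*(1/69) - 19*1/75 = 17/69 - 19/75 = -4/575 ≈ -0.0069565)
7/108 + H*N = 7/108 - 4/575*0 = 7*(1/108) + 0 = 7/108 + 0 = 7/108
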